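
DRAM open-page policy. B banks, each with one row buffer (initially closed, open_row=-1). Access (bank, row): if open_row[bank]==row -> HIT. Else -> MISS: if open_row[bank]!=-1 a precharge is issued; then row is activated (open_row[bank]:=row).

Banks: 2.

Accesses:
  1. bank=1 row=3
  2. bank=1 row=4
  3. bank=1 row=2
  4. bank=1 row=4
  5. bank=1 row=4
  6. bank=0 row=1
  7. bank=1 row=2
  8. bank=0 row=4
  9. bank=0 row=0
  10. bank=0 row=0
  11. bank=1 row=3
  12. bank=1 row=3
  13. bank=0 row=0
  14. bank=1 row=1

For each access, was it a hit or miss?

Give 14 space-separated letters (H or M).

Acc 1: bank1 row3 -> MISS (open row3); precharges=0
Acc 2: bank1 row4 -> MISS (open row4); precharges=1
Acc 3: bank1 row2 -> MISS (open row2); precharges=2
Acc 4: bank1 row4 -> MISS (open row4); precharges=3
Acc 5: bank1 row4 -> HIT
Acc 6: bank0 row1 -> MISS (open row1); precharges=3
Acc 7: bank1 row2 -> MISS (open row2); precharges=4
Acc 8: bank0 row4 -> MISS (open row4); precharges=5
Acc 9: bank0 row0 -> MISS (open row0); precharges=6
Acc 10: bank0 row0 -> HIT
Acc 11: bank1 row3 -> MISS (open row3); precharges=7
Acc 12: bank1 row3 -> HIT
Acc 13: bank0 row0 -> HIT
Acc 14: bank1 row1 -> MISS (open row1); precharges=8

Answer: M M M M H M M M M H M H H M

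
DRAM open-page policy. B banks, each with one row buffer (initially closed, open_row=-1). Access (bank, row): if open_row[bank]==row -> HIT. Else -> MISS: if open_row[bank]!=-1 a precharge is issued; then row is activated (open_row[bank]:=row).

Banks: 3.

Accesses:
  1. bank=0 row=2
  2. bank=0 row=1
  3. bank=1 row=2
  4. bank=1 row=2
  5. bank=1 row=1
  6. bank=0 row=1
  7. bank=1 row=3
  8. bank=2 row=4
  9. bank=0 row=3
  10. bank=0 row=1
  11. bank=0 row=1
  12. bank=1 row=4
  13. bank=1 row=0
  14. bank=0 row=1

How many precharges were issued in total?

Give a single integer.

Answer: 7

Derivation:
Acc 1: bank0 row2 -> MISS (open row2); precharges=0
Acc 2: bank0 row1 -> MISS (open row1); precharges=1
Acc 3: bank1 row2 -> MISS (open row2); precharges=1
Acc 4: bank1 row2 -> HIT
Acc 5: bank1 row1 -> MISS (open row1); precharges=2
Acc 6: bank0 row1 -> HIT
Acc 7: bank1 row3 -> MISS (open row3); precharges=3
Acc 8: bank2 row4 -> MISS (open row4); precharges=3
Acc 9: bank0 row3 -> MISS (open row3); precharges=4
Acc 10: bank0 row1 -> MISS (open row1); precharges=5
Acc 11: bank0 row1 -> HIT
Acc 12: bank1 row4 -> MISS (open row4); precharges=6
Acc 13: bank1 row0 -> MISS (open row0); precharges=7
Acc 14: bank0 row1 -> HIT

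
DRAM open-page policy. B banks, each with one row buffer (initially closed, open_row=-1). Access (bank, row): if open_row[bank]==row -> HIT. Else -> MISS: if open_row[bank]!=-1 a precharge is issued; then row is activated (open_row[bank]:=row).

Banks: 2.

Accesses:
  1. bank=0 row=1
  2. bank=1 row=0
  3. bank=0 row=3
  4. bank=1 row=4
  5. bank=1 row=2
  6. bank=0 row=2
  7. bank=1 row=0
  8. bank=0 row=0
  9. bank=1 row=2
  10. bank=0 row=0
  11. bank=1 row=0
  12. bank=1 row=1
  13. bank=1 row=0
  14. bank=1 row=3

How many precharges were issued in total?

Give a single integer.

Acc 1: bank0 row1 -> MISS (open row1); precharges=0
Acc 2: bank1 row0 -> MISS (open row0); precharges=0
Acc 3: bank0 row3 -> MISS (open row3); precharges=1
Acc 4: bank1 row4 -> MISS (open row4); precharges=2
Acc 5: bank1 row2 -> MISS (open row2); precharges=3
Acc 6: bank0 row2 -> MISS (open row2); precharges=4
Acc 7: bank1 row0 -> MISS (open row0); precharges=5
Acc 8: bank0 row0 -> MISS (open row0); precharges=6
Acc 9: bank1 row2 -> MISS (open row2); precharges=7
Acc 10: bank0 row0 -> HIT
Acc 11: bank1 row0 -> MISS (open row0); precharges=8
Acc 12: bank1 row1 -> MISS (open row1); precharges=9
Acc 13: bank1 row0 -> MISS (open row0); precharges=10
Acc 14: bank1 row3 -> MISS (open row3); precharges=11

Answer: 11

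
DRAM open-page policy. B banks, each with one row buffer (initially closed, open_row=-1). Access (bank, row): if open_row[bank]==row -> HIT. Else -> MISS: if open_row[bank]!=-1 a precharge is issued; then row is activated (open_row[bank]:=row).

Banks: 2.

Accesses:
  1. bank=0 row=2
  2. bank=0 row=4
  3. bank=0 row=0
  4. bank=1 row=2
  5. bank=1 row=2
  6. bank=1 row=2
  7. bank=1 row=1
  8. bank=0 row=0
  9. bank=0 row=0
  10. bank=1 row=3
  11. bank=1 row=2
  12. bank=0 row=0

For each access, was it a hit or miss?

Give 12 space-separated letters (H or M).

Answer: M M M M H H M H H M M H

Derivation:
Acc 1: bank0 row2 -> MISS (open row2); precharges=0
Acc 2: bank0 row4 -> MISS (open row4); precharges=1
Acc 3: bank0 row0 -> MISS (open row0); precharges=2
Acc 4: bank1 row2 -> MISS (open row2); precharges=2
Acc 5: bank1 row2 -> HIT
Acc 6: bank1 row2 -> HIT
Acc 7: bank1 row1 -> MISS (open row1); precharges=3
Acc 8: bank0 row0 -> HIT
Acc 9: bank0 row0 -> HIT
Acc 10: bank1 row3 -> MISS (open row3); precharges=4
Acc 11: bank1 row2 -> MISS (open row2); precharges=5
Acc 12: bank0 row0 -> HIT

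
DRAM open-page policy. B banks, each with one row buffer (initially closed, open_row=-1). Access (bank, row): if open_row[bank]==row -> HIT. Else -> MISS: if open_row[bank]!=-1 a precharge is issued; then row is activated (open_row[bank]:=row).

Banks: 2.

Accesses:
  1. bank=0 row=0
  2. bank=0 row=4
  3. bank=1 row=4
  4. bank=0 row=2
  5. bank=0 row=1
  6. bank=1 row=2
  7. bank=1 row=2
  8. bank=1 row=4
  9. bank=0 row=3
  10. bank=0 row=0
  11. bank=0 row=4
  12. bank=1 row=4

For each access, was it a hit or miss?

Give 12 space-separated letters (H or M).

Acc 1: bank0 row0 -> MISS (open row0); precharges=0
Acc 2: bank0 row4 -> MISS (open row4); precharges=1
Acc 3: bank1 row4 -> MISS (open row4); precharges=1
Acc 4: bank0 row2 -> MISS (open row2); precharges=2
Acc 5: bank0 row1 -> MISS (open row1); precharges=3
Acc 6: bank1 row2 -> MISS (open row2); precharges=4
Acc 7: bank1 row2 -> HIT
Acc 8: bank1 row4 -> MISS (open row4); precharges=5
Acc 9: bank0 row3 -> MISS (open row3); precharges=6
Acc 10: bank0 row0 -> MISS (open row0); precharges=7
Acc 11: bank0 row4 -> MISS (open row4); precharges=8
Acc 12: bank1 row4 -> HIT

Answer: M M M M M M H M M M M H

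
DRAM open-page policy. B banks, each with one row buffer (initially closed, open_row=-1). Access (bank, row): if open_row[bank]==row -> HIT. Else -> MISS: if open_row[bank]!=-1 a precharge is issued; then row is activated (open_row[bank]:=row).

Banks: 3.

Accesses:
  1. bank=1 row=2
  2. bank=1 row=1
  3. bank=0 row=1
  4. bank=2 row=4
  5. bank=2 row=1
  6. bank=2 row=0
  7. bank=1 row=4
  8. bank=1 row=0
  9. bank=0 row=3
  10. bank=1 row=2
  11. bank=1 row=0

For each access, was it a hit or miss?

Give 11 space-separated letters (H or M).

Answer: M M M M M M M M M M M

Derivation:
Acc 1: bank1 row2 -> MISS (open row2); precharges=0
Acc 2: bank1 row1 -> MISS (open row1); precharges=1
Acc 3: bank0 row1 -> MISS (open row1); precharges=1
Acc 4: bank2 row4 -> MISS (open row4); precharges=1
Acc 5: bank2 row1 -> MISS (open row1); precharges=2
Acc 6: bank2 row0 -> MISS (open row0); precharges=3
Acc 7: bank1 row4 -> MISS (open row4); precharges=4
Acc 8: bank1 row0 -> MISS (open row0); precharges=5
Acc 9: bank0 row3 -> MISS (open row3); precharges=6
Acc 10: bank1 row2 -> MISS (open row2); precharges=7
Acc 11: bank1 row0 -> MISS (open row0); precharges=8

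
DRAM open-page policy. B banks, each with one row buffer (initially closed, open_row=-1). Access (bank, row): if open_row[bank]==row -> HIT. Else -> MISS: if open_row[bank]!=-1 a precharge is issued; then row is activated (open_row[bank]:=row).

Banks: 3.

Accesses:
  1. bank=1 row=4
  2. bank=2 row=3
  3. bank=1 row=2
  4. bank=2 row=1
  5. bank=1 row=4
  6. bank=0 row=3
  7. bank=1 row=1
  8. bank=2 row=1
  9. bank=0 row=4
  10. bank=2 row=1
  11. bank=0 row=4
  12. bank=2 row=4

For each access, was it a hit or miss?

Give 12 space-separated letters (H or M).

Acc 1: bank1 row4 -> MISS (open row4); precharges=0
Acc 2: bank2 row3 -> MISS (open row3); precharges=0
Acc 3: bank1 row2 -> MISS (open row2); precharges=1
Acc 4: bank2 row1 -> MISS (open row1); precharges=2
Acc 5: bank1 row4 -> MISS (open row4); precharges=3
Acc 6: bank0 row3 -> MISS (open row3); precharges=3
Acc 7: bank1 row1 -> MISS (open row1); precharges=4
Acc 8: bank2 row1 -> HIT
Acc 9: bank0 row4 -> MISS (open row4); precharges=5
Acc 10: bank2 row1 -> HIT
Acc 11: bank0 row4 -> HIT
Acc 12: bank2 row4 -> MISS (open row4); precharges=6

Answer: M M M M M M M H M H H M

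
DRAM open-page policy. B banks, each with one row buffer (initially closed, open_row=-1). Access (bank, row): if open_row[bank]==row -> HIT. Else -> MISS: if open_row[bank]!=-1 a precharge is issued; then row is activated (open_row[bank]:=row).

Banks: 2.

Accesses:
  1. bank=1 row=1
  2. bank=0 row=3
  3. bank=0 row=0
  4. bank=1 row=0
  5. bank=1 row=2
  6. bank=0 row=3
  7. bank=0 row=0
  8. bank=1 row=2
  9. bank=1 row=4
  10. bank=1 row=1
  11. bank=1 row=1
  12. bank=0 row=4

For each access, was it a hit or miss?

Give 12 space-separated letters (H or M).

Answer: M M M M M M M H M M H M

Derivation:
Acc 1: bank1 row1 -> MISS (open row1); precharges=0
Acc 2: bank0 row3 -> MISS (open row3); precharges=0
Acc 3: bank0 row0 -> MISS (open row0); precharges=1
Acc 4: bank1 row0 -> MISS (open row0); precharges=2
Acc 5: bank1 row2 -> MISS (open row2); precharges=3
Acc 6: bank0 row3 -> MISS (open row3); precharges=4
Acc 7: bank0 row0 -> MISS (open row0); precharges=5
Acc 8: bank1 row2 -> HIT
Acc 9: bank1 row4 -> MISS (open row4); precharges=6
Acc 10: bank1 row1 -> MISS (open row1); precharges=7
Acc 11: bank1 row1 -> HIT
Acc 12: bank0 row4 -> MISS (open row4); precharges=8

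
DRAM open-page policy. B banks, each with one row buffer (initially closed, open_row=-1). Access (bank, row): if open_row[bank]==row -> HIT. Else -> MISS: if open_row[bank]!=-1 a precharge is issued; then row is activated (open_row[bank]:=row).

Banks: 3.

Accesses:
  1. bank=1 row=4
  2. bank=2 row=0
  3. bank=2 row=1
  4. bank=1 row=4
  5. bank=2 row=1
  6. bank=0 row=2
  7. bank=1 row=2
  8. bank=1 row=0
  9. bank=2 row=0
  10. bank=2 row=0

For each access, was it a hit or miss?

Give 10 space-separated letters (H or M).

Acc 1: bank1 row4 -> MISS (open row4); precharges=0
Acc 2: bank2 row0 -> MISS (open row0); precharges=0
Acc 3: bank2 row1 -> MISS (open row1); precharges=1
Acc 4: bank1 row4 -> HIT
Acc 5: bank2 row1 -> HIT
Acc 6: bank0 row2 -> MISS (open row2); precharges=1
Acc 7: bank1 row2 -> MISS (open row2); precharges=2
Acc 8: bank1 row0 -> MISS (open row0); precharges=3
Acc 9: bank2 row0 -> MISS (open row0); precharges=4
Acc 10: bank2 row0 -> HIT

Answer: M M M H H M M M M H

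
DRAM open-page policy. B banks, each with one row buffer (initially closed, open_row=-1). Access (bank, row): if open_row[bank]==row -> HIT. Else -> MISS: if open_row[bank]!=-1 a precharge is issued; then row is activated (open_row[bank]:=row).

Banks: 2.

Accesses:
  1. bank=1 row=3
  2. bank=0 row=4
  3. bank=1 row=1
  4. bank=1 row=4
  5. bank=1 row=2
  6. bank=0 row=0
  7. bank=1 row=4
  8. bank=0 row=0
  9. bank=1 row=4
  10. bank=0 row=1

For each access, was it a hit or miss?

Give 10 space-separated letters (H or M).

Acc 1: bank1 row3 -> MISS (open row3); precharges=0
Acc 2: bank0 row4 -> MISS (open row4); precharges=0
Acc 3: bank1 row1 -> MISS (open row1); precharges=1
Acc 4: bank1 row4 -> MISS (open row4); precharges=2
Acc 5: bank1 row2 -> MISS (open row2); precharges=3
Acc 6: bank0 row0 -> MISS (open row0); precharges=4
Acc 7: bank1 row4 -> MISS (open row4); precharges=5
Acc 8: bank0 row0 -> HIT
Acc 9: bank1 row4 -> HIT
Acc 10: bank0 row1 -> MISS (open row1); precharges=6

Answer: M M M M M M M H H M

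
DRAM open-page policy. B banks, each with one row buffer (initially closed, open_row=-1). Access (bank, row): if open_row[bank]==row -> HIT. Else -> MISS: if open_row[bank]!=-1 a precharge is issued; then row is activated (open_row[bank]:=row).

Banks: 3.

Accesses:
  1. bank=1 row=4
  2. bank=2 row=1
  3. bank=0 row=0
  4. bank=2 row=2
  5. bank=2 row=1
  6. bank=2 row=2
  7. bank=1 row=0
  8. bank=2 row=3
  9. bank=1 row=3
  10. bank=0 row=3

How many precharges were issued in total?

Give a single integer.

Acc 1: bank1 row4 -> MISS (open row4); precharges=0
Acc 2: bank2 row1 -> MISS (open row1); precharges=0
Acc 3: bank0 row0 -> MISS (open row0); precharges=0
Acc 4: bank2 row2 -> MISS (open row2); precharges=1
Acc 5: bank2 row1 -> MISS (open row1); precharges=2
Acc 6: bank2 row2 -> MISS (open row2); precharges=3
Acc 7: bank1 row0 -> MISS (open row0); precharges=4
Acc 8: bank2 row3 -> MISS (open row3); precharges=5
Acc 9: bank1 row3 -> MISS (open row3); precharges=6
Acc 10: bank0 row3 -> MISS (open row3); precharges=7

Answer: 7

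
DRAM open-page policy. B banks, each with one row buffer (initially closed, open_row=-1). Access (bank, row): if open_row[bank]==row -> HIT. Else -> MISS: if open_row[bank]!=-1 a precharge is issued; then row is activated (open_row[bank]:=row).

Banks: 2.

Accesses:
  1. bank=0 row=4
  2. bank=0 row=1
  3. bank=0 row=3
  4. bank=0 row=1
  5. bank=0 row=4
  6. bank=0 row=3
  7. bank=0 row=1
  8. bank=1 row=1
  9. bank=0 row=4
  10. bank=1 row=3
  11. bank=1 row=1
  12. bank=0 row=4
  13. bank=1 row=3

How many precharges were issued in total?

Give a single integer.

Answer: 10

Derivation:
Acc 1: bank0 row4 -> MISS (open row4); precharges=0
Acc 2: bank0 row1 -> MISS (open row1); precharges=1
Acc 3: bank0 row3 -> MISS (open row3); precharges=2
Acc 4: bank0 row1 -> MISS (open row1); precharges=3
Acc 5: bank0 row4 -> MISS (open row4); precharges=4
Acc 6: bank0 row3 -> MISS (open row3); precharges=5
Acc 7: bank0 row1 -> MISS (open row1); precharges=6
Acc 8: bank1 row1 -> MISS (open row1); precharges=6
Acc 9: bank0 row4 -> MISS (open row4); precharges=7
Acc 10: bank1 row3 -> MISS (open row3); precharges=8
Acc 11: bank1 row1 -> MISS (open row1); precharges=9
Acc 12: bank0 row4 -> HIT
Acc 13: bank1 row3 -> MISS (open row3); precharges=10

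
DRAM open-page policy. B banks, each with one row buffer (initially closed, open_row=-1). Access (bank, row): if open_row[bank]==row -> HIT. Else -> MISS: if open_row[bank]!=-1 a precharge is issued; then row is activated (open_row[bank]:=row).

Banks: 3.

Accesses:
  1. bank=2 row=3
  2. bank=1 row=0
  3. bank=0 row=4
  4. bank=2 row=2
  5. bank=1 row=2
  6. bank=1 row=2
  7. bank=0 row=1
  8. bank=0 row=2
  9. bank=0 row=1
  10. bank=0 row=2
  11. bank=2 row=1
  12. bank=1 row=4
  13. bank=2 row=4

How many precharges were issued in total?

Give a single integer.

Answer: 9

Derivation:
Acc 1: bank2 row3 -> MISS (open row3); precharges=0
Acc 2: bank1 row0 -> MISS (open row0); precharges=0
Acc 3: bank0 row4 -> MISS (open row4); precharges=0
Acc 4: bank2 row2 -> MISS (open row2); precharges=1
Acc 5: bank1 row2 -> MISS (open row2); precharges=2
Acc 6: bank1 row2 -> HIT
Acc 7: bank0 row1 -> MISS (open row1); precharges=3
Acc 8: bank0 row2 -> MISS (open row2); precharges=4
Acc 9: bank0 row1 -> MISS (open row1); precharges=5
Acc 10: bank0 row2 -> MISS (open row2); precharges=6
Acc 11: bank2 row1 -> MISS (open row1); precharges=7
Acc 12: bank1 row4 -> MISS (open row4); precharges=8
Acc 13: bank2 row4 -> MISS (open row4); precharges=9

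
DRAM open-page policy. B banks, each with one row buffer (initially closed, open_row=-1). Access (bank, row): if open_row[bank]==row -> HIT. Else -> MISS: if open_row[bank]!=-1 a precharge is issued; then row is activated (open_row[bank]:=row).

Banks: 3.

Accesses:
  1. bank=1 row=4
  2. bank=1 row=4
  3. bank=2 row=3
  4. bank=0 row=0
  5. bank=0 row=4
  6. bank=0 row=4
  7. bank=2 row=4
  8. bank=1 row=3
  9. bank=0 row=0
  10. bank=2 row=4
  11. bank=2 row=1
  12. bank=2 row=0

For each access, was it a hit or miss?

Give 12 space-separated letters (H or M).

Answer: M H M M M H M M M H M M

Derivation:
Acc 1: bank1 row4 -> MISS (open row4); precharges=0
Acc 2: bank1 row4 -> HIT
Acc 3: bank2 row3 -> MISS (open row3); precharges=0
Acc 4: bank0 row0 -> MISS (open row0); precharges=0
Acc 5: bank0 row4 -> MISS (open row4); precharges=1
Acc 6: bank0 row4 -> HIT
Acc 7: bank2 row4 -> MISS (open row4); precharges=2
Acc 8: bank1 row3 -> MISS (open row3); precharges=3
Acc 9: bank0 row0 -> MISS (open row0); precharges=4
Acc 10: bank2 row4 -> HIT
Acc 11: bank2 row1 -> MISS (open row1); precharges=5
Acc 12: bank2 row0 -> MISS (open row0); precharges=6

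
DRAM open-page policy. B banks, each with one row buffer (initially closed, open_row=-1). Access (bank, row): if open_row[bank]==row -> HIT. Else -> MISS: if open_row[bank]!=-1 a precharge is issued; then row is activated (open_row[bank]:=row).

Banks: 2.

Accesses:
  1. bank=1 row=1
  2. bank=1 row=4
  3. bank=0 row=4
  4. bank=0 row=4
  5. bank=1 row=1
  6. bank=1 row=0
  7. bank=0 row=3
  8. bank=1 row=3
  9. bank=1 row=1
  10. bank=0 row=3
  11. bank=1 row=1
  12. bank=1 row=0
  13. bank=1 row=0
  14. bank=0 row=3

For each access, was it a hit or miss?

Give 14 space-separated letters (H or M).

Acc 1: bank1 row1 -> MISS (open row1); precharges=0
Acc 2: bank1 row4 -> MISS (open row4); precharges=1
Acc 3: bank0 row4 -> MISS (open row4); precharges=1
Acc 4: bank0 row4 -> HIT
Acc 5: bank1 row1 -> MISS (open row1); precharges=2
Acc 6: bank1 row0 -> MISS (open row0); precharges=3
Acc 7: bank0 row3 -> MISS (open row3); precharges=4
Acc 8: bank1 row3 -> MISS (open row3); precharges=5
Acc 9: bank1 row1 -> MISS (open row1); precharges=6
Acc 10: bank0 row3 -> HIT
Acc 11: bank1 row1 -> HIT
Acc 12: bank1 row0 -> MISS (open row0); precharges=7
Acc 13: bank1 row0 -> HIT
Acc 14: bank0 row3 -> HIT

Answer: M M M H M M M M M H H M H H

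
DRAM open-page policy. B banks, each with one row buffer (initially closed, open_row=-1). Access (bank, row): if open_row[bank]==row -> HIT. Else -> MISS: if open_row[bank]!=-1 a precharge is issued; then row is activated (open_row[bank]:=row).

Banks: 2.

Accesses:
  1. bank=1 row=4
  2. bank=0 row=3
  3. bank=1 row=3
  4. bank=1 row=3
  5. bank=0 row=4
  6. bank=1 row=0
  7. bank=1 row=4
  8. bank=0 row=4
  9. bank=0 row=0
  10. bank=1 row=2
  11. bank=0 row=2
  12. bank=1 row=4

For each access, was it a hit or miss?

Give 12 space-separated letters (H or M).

Acc 1: bank1 row4 -> MISS (open row4); precharges=0
Acc 2: bank0 row3 -> MISS (open row3); precharges=0
Acc 3: bank1 row3 -> MISS (open row3); precharges=1
Acc 4: bank1 row3 -> HIT
Acc 5: bank0 row4 -> MISS (open row4); precharges=2
Acc 6: bank1 row0 -> MISS (open row0); precharges=3
Acc 7: bank1 row4 -> MISS (open row4); precharges=4
Acc 8: bank0 row4 -> HIT
Acc 9: bank0 row0 -> MISS (open row0); precharges=5
Acc 10: bank1 row2 -> MISS (open row2); precharges=6
Acc 11: bank0 row2 -> MISS (open row2); precharges=7
Acc 12: bank1 row4 -> MISS (open row4); precharges=8

Answer: M M M H M M M H M M M M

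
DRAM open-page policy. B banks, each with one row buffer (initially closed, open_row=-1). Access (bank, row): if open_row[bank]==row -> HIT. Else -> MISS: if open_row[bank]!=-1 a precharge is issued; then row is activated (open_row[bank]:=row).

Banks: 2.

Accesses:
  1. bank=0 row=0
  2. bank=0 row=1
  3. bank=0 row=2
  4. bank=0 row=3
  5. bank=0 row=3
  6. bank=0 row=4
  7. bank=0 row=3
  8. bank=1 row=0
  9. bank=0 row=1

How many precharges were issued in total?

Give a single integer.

Acc 1: bank0 row0 -> MISS (open row0); precharges=0
Acc 2: bank0 row1 -> MISS (open row1); precharges=1
Acc 3: bank0 row2 -> MISS (open row2); precharges=2
Acc 4: bank0 row3 -> MISS (open row3); precharges=3
Acc 5: bank0 row3 -> HIT
Acc 6: bank0 row4 -> MISS (open row4); precharges=4
Acc 7: bank0 row3 -> MISS (open row3); precharges=5
Acc 8: bank1 row0 -> MISS (open row0); precharges=5
Acc 9: bank0 row1 -> MISS (open row1); precharges=6

Answer: 6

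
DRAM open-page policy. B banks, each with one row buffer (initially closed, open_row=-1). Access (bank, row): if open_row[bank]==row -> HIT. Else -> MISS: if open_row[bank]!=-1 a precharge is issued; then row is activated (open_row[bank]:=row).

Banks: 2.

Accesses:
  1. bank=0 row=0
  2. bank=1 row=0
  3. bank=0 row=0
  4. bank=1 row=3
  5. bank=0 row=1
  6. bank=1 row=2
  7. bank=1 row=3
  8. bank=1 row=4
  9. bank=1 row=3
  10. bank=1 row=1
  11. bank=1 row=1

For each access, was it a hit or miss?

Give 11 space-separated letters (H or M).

Answer: M M H M M M M M M M H

Derivation:
Acc 1: bank0 row0 -> MISS (open row0); precharges=0
Acc 2: bank1 row0 -> MISS (open row0); precharges=0
Acc 3: bank0 row0 -> HIT
Acc 4: bank1 row3 -> MISS (open row3); precharges=1
Acc 5: bank0 row1 -> MISS (open row1); precharges=2
Acc 6: bank1 row2 -> MISS (open row2); precharges=3
Acc 7: bank1 row3 -> MISS (open row3); precharges=4
Acc 8: bank1 row4 -> MISS (open row4); precharges=5
Acc 9: bank1 row3 -> MISS (open row3); precharges=6
Acc 10: bank1 row1 -> MISS (open row1); precharges=7
Acc 11: bank1 row1 -> HIT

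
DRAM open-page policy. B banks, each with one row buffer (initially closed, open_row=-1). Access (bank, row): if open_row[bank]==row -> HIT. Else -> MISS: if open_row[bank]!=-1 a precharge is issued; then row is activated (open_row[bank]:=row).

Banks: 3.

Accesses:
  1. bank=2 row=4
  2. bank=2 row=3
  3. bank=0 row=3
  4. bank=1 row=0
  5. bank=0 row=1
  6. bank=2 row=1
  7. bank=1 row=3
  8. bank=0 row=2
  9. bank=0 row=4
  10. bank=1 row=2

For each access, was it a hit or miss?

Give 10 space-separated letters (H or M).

Acc 1: bank2 row4 -> MISS (open row4); precharges=0
Acc 2: bank2 row3 -> MISS (open row3); precharges=1
Acc 3: bank0 row3 -> MISS (open row3); precharges=1
Acc 4: bank1 row0 -> MISS (open row0); precharges=1
Acc 5: bank0 row1 -> MISS (open row1); precharges=2
Acc 6: bank2 row1 -> MISS (open row1); precharges=3
Acc 7: bank1 row3 -> MISS (open row3); precharges=4
Acc 8: bank0 row2 -> MISS (open row2); precharges=5
Acc 9: bank0 row4 -> MISS (open row4); precharges=6
Acc 10: bank1 row2 -> MISS (open row2); precharges=7

Answer: M M M M M M M M M M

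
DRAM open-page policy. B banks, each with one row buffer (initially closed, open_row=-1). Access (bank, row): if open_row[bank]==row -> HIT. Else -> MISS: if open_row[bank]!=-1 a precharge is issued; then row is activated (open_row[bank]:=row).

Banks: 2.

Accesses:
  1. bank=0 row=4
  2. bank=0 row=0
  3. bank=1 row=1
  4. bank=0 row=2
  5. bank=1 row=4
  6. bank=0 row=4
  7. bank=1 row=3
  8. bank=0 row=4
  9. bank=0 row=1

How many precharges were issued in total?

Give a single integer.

Acc 1: bank0 row4 -> MISS (open row4); precharges=0
Acc 2: bank0 row0 -> MISS (open row0); precharges=1
Acc 3: bank1 row1 -> MISS (open row1); precharges=1
Acc 4: bank0 row2 -> MISS (open row2); precharges=2
Acc 5: bank1 row4 -> MISS (open row4); precharges=3
Acc 6: bank0 row4 -> MISS (open row4); precharges=4
Acc 7: bank1 row3 -> MISS (open row3); precharges=5
Acc 8: bank0 row4 -> HIT
Acc 9: bank0 row1 -> MISS (open row1); precharges=6

Answer: 6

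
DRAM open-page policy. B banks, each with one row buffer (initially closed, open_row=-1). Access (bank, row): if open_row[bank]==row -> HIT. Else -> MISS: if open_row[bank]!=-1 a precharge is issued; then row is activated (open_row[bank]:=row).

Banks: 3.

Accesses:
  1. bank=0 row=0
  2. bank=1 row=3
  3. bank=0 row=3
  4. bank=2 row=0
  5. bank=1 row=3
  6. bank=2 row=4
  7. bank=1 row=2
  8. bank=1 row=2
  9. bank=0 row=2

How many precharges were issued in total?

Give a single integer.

Answer: 4

Derivation:
Acc 1: bank0 row0 -> MISS (open row0); precharges=0
Acc 2: bank1 row3 -> MISS (open row3); precharges=0
Acc 3: bank0 row3 -> MISS (open row3); precharges=1
Acc 4: bank2 row0 -> MISS (open row0); precharges=1
Acc 5: bank1 row3 -> HIT
Acc 6: bank2 row4 -> MISS (open row4); precharges=2
Acc 7: bank1 row2 -> MISS (open row2); precharges=3
Acc 8: bank1 row2 -> HIT
Acc 9: bank0 row2 -> MISS (open row2); precharges=4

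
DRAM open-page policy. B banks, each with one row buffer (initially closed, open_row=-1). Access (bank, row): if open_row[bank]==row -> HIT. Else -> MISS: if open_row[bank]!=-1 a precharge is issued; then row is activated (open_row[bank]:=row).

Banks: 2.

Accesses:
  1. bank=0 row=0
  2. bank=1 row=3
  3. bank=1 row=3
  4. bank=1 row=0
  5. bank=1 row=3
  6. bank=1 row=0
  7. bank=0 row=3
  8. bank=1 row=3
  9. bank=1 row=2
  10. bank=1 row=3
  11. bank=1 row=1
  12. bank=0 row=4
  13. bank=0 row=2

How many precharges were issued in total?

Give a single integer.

Acc 1: bank0 row0 -> MISS (open row0); precharges=0
Acc 2: bank1 row3 -> MISS (open row3); precharges=0
Acc 3: bank1 row3 -> HIT
Acc 4: bank1 row0 -> MISS (open row0); precharges=1
Acc 5: bank1 row3 -> MISS (open row3); precharges=2
Acc 6: bank1 row0 -> MISS (open row0); precharges=3
Acc 7: bank0 row3 -> MISS (open row3); precharges=4
Acc 8: bank1 row3 -> MISS (open row3); precharges=5
Acc 9: bank1 row2 -> MISS (open row2); precharges=6
Acc 10: bank1 row3 -> MISS (open row3); precharges=7
Acc 11: bank1 row1 -> MISS (open row1); precharges=8
Acc 12: bank0 row4 -> MISS (open row4); precharges=9
Acc 13: bank0 row2 -> MISS (open row2); precharges=10

Answer: 10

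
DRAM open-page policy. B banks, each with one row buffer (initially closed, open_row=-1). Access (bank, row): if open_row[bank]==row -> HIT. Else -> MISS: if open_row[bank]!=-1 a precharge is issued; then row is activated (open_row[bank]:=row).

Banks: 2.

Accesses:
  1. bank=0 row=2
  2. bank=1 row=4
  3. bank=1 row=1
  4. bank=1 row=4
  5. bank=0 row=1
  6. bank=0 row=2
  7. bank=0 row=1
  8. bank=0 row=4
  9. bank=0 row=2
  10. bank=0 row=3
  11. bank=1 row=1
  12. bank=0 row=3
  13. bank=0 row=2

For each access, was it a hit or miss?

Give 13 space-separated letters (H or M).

Acc 1: bank0 row2 -> MISS (open row2); precharges=0
Acc 2: bank1 row4 -> MISS (open row4); precharges=0
Acc 3: bank1 row1 -> MISS (open row1); precharges=1
Acc 4: bank1 row4 -> MISS (open row4); precharges=2
Acc 5: bank0 row1 -> MISS (open row1); precharges=3
Acc 6: bank0 row2 -> MISS (open row2); precharges=4
Acc 7: bank0 row1 -> MISS (open row1); precharges=5
Acc 8: bank0 row4 -> MISS (open row4); precharges=6
Acc 9: bank0 row2 -> MISS (open row2); precharges=7
Acc 10: bank0 row3 -> MISS (open row3); precharges=8
Acc 11: bank1 row1 -> MISS (open row1); precharges=9
Acc 12: bank0 row3 -> HIT
Acc 13: bank0 row2 -> MISS (open row2); precharges=10

Answer: M M M M M M M M M M M H M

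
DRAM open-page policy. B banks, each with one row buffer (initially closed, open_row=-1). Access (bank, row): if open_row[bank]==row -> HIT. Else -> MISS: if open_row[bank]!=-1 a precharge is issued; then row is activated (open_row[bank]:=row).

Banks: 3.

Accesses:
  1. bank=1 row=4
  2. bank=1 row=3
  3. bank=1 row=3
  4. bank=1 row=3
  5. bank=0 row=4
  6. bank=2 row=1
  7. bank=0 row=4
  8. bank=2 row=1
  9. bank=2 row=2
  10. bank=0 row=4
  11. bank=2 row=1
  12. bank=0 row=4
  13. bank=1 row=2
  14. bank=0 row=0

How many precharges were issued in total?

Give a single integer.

Acc 1: bank1 row4 -> MISS (open row4); precharges=0
Acc 2: bank1 row3 -> MISS (open row3); precharges=1
Acc 3: bank1 row3 -> HIT
Acc 4: bank1 row3 -> HIT
Acc 5: bank0 row4 -> MISS (open row4); precharges=1
Acc 6: bank2 row1 -> MISS (open row1); precharges=1
Acc 7: bank0 row4 -> HIT
Acc 8: bank2 row1 -> HIT
Acc 9: bank2 row2 -> MISS (open row2); precharges=2
Acc 10: bank0 row4 -> HIT
Acc 11: bank2 row1 -> MISS (open row1); precharges=3
Acc 12: bank0 row4 -> HIT
Acc 13: bank1 row2 -> MISS (open row2); precharges=4
Acc 14: bank0 row0 -> MISS (open row0); precharges=5

Answer: 5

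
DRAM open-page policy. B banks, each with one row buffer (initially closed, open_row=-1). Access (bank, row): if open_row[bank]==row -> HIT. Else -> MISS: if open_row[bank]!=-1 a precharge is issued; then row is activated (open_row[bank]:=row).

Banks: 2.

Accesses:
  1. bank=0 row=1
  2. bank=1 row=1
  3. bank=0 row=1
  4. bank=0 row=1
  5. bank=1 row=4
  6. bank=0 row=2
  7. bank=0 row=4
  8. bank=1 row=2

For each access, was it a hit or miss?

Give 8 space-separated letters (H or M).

Acc 1: bank0 row1 -> MISS (open row1); precharges=0
Acc 2: bank1 row1 -> MISS (open row1); precharges=0
Acc 3: bank0 row1 -> HIT
Acc 4: bank0 row1 -> HIT
Acc 5: bank1 row4 -> MISS (open row4); precharges=1
Acc 6: bank0 row2 -> MISS (open row2); precharges=2
Acc 7: bank0 row4 -> MISS (open row4); precharges=3
Acc 8: bank1 row2 -> MISS (open row2); precharges=4

Answer: M M H H M M M M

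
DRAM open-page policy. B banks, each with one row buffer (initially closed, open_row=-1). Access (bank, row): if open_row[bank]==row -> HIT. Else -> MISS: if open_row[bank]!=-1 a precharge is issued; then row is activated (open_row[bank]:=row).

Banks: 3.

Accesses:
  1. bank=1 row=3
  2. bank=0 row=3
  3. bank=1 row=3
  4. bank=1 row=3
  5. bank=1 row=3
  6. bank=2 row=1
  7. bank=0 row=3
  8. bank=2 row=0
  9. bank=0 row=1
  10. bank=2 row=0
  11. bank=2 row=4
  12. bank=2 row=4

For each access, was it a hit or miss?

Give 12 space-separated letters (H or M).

Answer: M M H H H M H M M H M H

Derivation:
Acc 1: bank1 row3 -> MISS (open row3); precharges=0
Acc 2: bank0 row3 -> MISS (open row3); precharges=0
Acc 3: bank1 row3 -> HIT
Acc 4: bank1 row3 -> HIT
Acc 5: bank1 row3 -> HIT
Acc 6: bank2 row1 -> MISS (open row1); precharges=0
Acc 7: bank0 row3 -> HIT
Acc 8: bank2 row0 -> MISS (open row0); precharges=1
Acc 9: bank0 row1 -> MISS (open row1); precharges=2
Acc 10: bank2 row0 -> HIT
Acc 11: bank2 row4 -> MISS (open row4); precharges=3
Acc 12: bank2 row4 -> HIT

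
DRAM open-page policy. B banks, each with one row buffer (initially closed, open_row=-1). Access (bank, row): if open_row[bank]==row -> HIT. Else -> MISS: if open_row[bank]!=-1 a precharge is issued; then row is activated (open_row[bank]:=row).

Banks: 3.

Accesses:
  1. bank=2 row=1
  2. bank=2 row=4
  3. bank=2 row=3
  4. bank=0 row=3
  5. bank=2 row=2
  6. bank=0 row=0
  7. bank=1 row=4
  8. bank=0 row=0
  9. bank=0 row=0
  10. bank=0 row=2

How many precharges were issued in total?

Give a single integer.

Acc 1: bank2 row1 -> MISS (open row1); precharges=0
Acc 2: bank2 row4 -> MISS (open row4); precharges=1
Acc 3: bank2 row3 -> MISS (open row3); precharges=2
Acc 4: bank0 row3 -> MISS (open row3); precharges=2
Acc 5: bank2 row2 -> MISS (open row2); precharges=3
Acc 6: bank0 row0 -> MISS (open row0); precharges=4
Acc 7: bank1 row4 -> MISS (open row4); precharges=4
Acc 8: bank0 row0 -> HIT
Acc 9: bank0 row0 -> HIT
Acc 10: bank0 row2 -> MISS (open row2); precharges=5

Answer: 5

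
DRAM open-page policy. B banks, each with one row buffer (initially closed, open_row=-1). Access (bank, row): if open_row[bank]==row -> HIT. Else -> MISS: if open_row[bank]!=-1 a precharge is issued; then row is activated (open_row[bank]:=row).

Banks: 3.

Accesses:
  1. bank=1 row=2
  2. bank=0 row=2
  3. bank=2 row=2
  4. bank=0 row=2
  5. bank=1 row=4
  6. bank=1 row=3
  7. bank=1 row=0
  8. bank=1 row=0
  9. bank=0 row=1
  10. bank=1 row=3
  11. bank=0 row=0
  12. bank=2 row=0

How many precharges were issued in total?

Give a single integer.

Answer: 7

Derivation:
Acc 1: bank1 row2 -> MISS (open row2); precharges=0
Acc 2: bank0 row2 -> MISS (open row2); precharges=0
Acc 3: bank2 row2 -> MISS (open row2); precharges=0
Acc 4: bank0 row2 -> HIT
Acc 5: bank1 row4 -> MISS (open row4); precharges=1
Acc 6: bank1 row3 -> MISS (open row3); precharges=2
Acc 7: bank1 row0 -> MISS (open row0); precharges=3
Acc 8: bank1 row0 -> HIT
Acc 9: bank0 row1 -> MISS (open row1); precharges=4
Acc 10: bank1 row3 -> MISS (open row3); precharges=5
Acc 11: bank0 row0 -> MISS (open row0); precharges=6
Acc 12: bank2 row0 -> MISS (open row0); precharges=7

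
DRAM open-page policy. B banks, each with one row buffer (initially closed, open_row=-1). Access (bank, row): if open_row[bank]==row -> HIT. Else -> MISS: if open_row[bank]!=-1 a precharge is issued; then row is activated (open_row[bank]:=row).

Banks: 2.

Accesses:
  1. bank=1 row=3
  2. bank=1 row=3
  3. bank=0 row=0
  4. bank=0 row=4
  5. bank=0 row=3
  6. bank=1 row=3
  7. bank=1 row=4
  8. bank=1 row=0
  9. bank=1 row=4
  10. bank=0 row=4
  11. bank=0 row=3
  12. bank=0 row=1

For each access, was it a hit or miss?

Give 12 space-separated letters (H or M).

Answer: M H M M M H M M M M M M

Derivation:
Acc 1: bank1 row3 -> MISS (open row3); precharges=0
Acc 2: bank1 row3 -> HIT
Acc 3: bank0 row0 -> MISS (open row0); precharges=0
Acc 4: bank0 row4 -> MISS (open row4); precharges=1
Acc 5: bank0 row3 -> MISS (open row3); precharges=2
Acc 6: bank1 row3 -> HIT
Acc 7: bank1 row4 -> MISS (open row4); precharges=3
Acc 8: bank1 row0 -> MISS (open row0); precharges=4
Acc 9: bank1 row4 -> MISS (open row4); precharges=5
Acc 10: bank0 row4 -> MISS (open row4); precharges=6
Acc 11: bank0 row3 -> MISS (open row3); precharges=7
Acc 12: bank0 row1 -> MISS (open row1); precharges=8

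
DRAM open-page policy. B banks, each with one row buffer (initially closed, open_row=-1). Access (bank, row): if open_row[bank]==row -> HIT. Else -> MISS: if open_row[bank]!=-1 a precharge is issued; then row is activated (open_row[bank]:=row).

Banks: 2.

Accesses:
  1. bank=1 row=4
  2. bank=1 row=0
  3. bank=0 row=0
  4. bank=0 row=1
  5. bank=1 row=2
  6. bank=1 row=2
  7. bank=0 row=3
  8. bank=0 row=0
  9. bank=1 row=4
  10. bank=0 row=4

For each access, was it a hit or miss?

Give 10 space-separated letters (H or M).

Answer: M M M M M H M M M M

Derivation:
Acc 1: bank1 row4 -> MISS (open row4); precharges=0
Acc 2: bank1 row0 -> MISS (open row0); precharges=1
Acc 3: bank0 row0 -> MISS (open row0); precharges=1
Acc 4: bank0 row1 -> MISS (open row1); precharges=2
Acc 5: bank1 row2 -> MISS (open row2); precharges=3
Acc 6: bank1 row2 -> HIT
Acc 7: bank0 row3 -> MISS (open row3); precharges=4
Acc 8: bank0 row0 -> MISS (open row0); precharges=5
Acc 9: bank1 row4 -> MISS (open row4); precharges=6
Acc 10: bank0 row4 -> MISS (open row4); precharges=7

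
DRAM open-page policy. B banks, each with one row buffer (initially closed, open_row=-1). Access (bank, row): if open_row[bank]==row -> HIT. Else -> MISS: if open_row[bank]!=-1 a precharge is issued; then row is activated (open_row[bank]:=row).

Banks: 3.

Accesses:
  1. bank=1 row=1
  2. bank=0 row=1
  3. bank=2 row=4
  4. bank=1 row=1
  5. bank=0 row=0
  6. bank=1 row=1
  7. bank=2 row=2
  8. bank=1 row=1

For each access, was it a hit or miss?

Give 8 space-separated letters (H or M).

Answer: M M M H M H M H

Derivation:
Acc 1: bank1 row1 -> MISS (open row1); precharges=0
Acc 2: bank0 row1 -> MISS (open row1); precharges=0
Acc 3: bank2 row4 -> MISS (open row4); precharges=0
Acc 4: bank1 row1 -> HIT
Acc 5: bank0 row0 -> MISS (open row0); precharges=1
Acc 6: bank1 row1 -> HIT
Acc 7: bank2 row2 -> MISS (open row2); precharges=2
Acc 8: bank1 row1 -> HIT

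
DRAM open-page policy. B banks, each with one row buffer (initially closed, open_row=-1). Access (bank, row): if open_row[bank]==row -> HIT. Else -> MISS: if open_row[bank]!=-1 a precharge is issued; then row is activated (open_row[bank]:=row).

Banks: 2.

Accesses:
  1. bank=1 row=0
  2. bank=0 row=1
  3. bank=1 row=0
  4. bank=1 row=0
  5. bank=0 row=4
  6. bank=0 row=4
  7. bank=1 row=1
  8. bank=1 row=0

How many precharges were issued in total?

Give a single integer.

Answer: 3

Derivation:
Acc 1: bank1 row0 -> MISS (open row0); precharges=0
Acc 2: bank0 row1 -> MISS (open row1); precharges=0
Acc 3: bank1 row0 -> HIT
Acc 4: bank1 row0 -> HIT
Acc 5: bank0 row4 -> MISS (open row4); precharges=1
Acc 6: bank0 row4 -> HIT
Acc 7: bank1 row1 -> MISS (open row1); precharges=2
Acc 8: bank1 row0 -> MISS (open row0); precharges=3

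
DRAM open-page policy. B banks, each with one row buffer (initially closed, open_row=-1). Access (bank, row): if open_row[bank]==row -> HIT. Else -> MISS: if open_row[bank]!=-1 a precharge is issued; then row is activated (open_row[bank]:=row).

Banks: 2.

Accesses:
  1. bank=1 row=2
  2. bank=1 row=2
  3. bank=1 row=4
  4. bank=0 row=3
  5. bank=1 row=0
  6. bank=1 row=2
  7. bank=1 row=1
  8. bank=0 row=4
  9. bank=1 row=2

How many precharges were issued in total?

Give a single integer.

Acc 1: bank1 row2 -> MISS (open row2); precharges=0
Acc 2: bank1 row2 -> HIT
Acc 3: bank1 row4 -> MISS (open row4); precharges=1
Acc 4: bank0 row3 -> MISS (open row3); precharges=1
Acc 5: bank1 row0 -> MISS (open row0); precharges=2
Acc 6: bank1 row2 -> MISS (open row2); precharges=3
Acc 7: bank1 row1 -> MISS (open row1); precharges=4
Acc 8: bank0 row4 -> MISS (open row4); precharges=5
Acc 9: bank1 row2 -> MISS (open row2); precharges=6

Answer: 6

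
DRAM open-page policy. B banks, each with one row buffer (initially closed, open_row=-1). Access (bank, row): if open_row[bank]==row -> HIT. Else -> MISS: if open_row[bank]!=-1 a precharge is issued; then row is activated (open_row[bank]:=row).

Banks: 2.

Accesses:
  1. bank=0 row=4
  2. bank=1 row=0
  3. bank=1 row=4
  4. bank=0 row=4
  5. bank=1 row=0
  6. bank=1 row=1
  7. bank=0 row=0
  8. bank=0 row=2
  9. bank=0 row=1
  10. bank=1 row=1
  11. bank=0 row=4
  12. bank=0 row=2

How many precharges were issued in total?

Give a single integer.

Answer: 8

Derivation:
Acc 1: bank0 row4 -> MISS (open row4); precharges=0
Acc 2: bank1 row0 -> MISS (open row0); precharges=0
Acc 3: bank1 row4 -> MISS (open row4); precharges=1
Acc 4: bank0 row4 -> HIT
Acc 5: bank1 row0 -> MISS (open row0); precharges=2
Acc 6: bank1 row1 -> MISS (open row1); precharges=3
Acc 7: bank0 row0 -> MISS (open row0); precharges=4
Acc 8: bank0 row2 -> MISS (open row2); precharges=5
Acc 9: bank0 row1 -> MISS (open row1); precharges=6
Acc 10: bank1 row1 -> HIT
Acc 11: bank0 row4 -> MISS (open row4); precharges=7
Acc 12: bank0 row2 -> MISS (open row2); precharges=8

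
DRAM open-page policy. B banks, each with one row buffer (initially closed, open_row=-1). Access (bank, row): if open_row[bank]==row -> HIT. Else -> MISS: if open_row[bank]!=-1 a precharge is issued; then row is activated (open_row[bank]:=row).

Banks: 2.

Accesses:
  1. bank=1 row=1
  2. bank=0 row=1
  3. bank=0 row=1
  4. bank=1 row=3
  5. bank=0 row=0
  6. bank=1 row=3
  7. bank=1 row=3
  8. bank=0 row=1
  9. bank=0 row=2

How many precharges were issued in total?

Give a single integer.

Acc 1: bank1 row1 -> MISS (open row1); precharges=0
Acc 2: bank0 row1 -> MISS (open row1); precharges=0
Acc 3: bank0 row1 -> HIT
Acc 4: bank1 row3 -> MISS (open row3); precharges=1
Acc 5: bank0 row0 -> MISS (open row0); precharges=2
Acc 6: bank1 row3 -> HIT
Acc 7: bank1 row3 -> HIT
Acc 8: bank0 row1 -> MISS (open row1); precharges=3
Acc 9: bank0 row2 -> MISS (open row2); precharges=4

Answer: 4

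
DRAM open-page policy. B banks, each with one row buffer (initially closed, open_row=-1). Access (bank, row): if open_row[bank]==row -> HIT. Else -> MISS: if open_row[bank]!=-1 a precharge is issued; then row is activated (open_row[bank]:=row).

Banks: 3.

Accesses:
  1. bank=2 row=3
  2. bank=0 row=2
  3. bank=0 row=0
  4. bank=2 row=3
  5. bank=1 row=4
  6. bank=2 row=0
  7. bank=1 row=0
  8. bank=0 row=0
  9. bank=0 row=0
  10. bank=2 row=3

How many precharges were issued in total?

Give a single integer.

Acc 1: bank2 row3 -> MISS (open row3); precharges=0
Acc 2: bank0 row2 -> MISS (open row2); precharges=0
Acc 3: bank0 row0 -> MISS (open row0); precharges=1
Acc 4: bank2 row3 -> HIT
Acc 5: bank1 row4 -> MISS (open row4); precharges=1
Acc 6: bank2 row0 -> MISS (open row0); precharges=2
Acc 7: bank1 row0 -> MISS (open row0); precharges=3
Acc 8: bank0 row0 -> HIT
Acc 9: bank0 row0 -> HIT
Acc 10: bank2 row3 -> MISS (open row3); precharges=4

Answer: 4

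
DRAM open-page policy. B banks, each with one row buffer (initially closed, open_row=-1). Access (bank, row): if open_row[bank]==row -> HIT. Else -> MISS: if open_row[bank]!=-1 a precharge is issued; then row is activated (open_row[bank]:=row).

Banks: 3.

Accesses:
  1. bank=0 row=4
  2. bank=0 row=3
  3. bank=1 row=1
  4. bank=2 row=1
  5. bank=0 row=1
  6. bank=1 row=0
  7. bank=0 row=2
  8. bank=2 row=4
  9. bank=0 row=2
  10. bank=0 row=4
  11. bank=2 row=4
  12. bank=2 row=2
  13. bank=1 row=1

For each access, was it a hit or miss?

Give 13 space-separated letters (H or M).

Answer: M M M M M M M M H M H M M

Derivation:
Acc 1: bank0 row4 -> MISS (open row4); precharges=0
Acc 2: bank0 row3 -> MISS (open row3); precharges=1
Acc 3: bank1 row1 -> MISS (open row1); precharges=1
Acc 4: bank2 row1 -> MISS (open row1); precharges=1
Acc 5: bank0 row1 -> MISS (open row1); precharges=2
Acc 6: bank1 row0 -> MISS (open row0); precharges=3
Acc 7: bank0 row2 -> MISS (open row2); precharges=4
Acc 8: bank2 row4 -> MISS (open row4); precharges=5
Acc 9: bank0 row2 -> HIT
Acc 10: bank0 row4 -> MISS (open row4); precharges=6
Acc 11: bank2 row4 -> HIT
Acc 12: bank2 row2 -> MISS (open row2); precharges=7
Acc 13: bank1 row1 -> MISS (open row1); precharges=8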